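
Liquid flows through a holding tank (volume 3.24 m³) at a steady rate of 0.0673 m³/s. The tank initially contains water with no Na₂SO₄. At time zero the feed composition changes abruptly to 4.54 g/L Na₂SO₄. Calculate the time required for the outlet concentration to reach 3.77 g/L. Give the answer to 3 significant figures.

85.4 s

Unsteady species balance (constant V, well mixed): V dC/dt = Q(C_in − C), so τ = V/Q = 48.143 s.
C(t) = C_in + (C₀ − C_in) e^(−t/τ). Set C = 3.77 and solve for t:
e^(−t/τ) = (C − C_in)/(C₀ − C_in) = (3.77 − 4.54)/(0 − 4.54) = 0.16960
t = −τ ln(…) = 48.143 × 1.7743 = 85.419 s.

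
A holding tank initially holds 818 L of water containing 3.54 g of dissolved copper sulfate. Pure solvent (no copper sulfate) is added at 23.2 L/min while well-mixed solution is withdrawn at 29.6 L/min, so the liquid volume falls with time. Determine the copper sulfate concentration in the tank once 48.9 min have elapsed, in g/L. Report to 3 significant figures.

Let m(t) be the amount of copper sulfate. Volume: V(t) = V₀ + (Q_in − Q_out) t = 818 − 6.4000 t; V(48.9) = 505.04 L.
No copper sulfate enters, so dm/dt = −Q_out · (m/V).
Separate: dm/m = −Q_out dt/V(t) ⇒ ln(m/m₀) = −(Q_out/(Q_in−Q_out)) ln(V/V₀).
m = m₀ (V₀/V)^(Q_out/(Q_in−Q_out)) = 3.54 × (818/505.04)^(-4.6250) = 0.38054 g.
C = m/V = 0.38054/505.04 = 0.00075349 g/L.

0.000753 g/L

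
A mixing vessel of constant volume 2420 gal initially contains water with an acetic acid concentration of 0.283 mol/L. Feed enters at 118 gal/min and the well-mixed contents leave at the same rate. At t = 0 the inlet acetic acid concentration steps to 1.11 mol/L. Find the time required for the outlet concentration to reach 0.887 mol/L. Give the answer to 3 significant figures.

26.9 min

Mass balance on the solute (V constant): V dC/dt = Q(C_in − C), so τ = V/Q = 20.508 min.
C(t) = C_in + (C₀ − C_in) e^(−t/τ). Set C = 0.887 and solve for t:
e^(−t/τ) = (C − C_in)/(C₀ − C_in) = (0.887 − 1.11)/(0.283 − 1.11) = 0.26965
t = −τ ln(…) = 20.508 × 1.3106 = 26.879 min.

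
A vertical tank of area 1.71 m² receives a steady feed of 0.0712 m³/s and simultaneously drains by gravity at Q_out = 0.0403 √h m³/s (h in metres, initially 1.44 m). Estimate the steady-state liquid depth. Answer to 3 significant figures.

A dh/dt = Q_in − 0.0403 √h. Steady state requires inflow = outflow:
Q_in = 0.0403 √h_ss ⇒ √h_ss = 0.0712/0.0403 = 1.7667.
h_ss = 1.7667² = 3.1214 m. (Since h₀ = 1.44 m < h_ss, the level will rise toward this value.)

3.12 m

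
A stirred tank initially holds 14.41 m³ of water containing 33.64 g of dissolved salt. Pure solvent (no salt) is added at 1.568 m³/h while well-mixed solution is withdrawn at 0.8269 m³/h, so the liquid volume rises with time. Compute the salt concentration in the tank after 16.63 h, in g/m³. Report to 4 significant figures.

0.6314 g/m³

Total volume: dV/dt = Q_in − Q_out = 0.741100 m³/h, so V(t) = 14.41 + 0.741100 t and V(16.63) = 26.7345 m³.
Solute balance: dm/dt = 0 − Q_out C = −Q_out m/V(t).
dm/m = −Q_out dt/(V₀ + 0.741100 t); integrating gives ln(m/m₀) = −(Q_out/(Q_in−Q_out)) ln(V/V₀).
m = m₀ (V₀/V)^(Q_out/(Q_in−Q_out)) = 33.64 × (14.41/26.7345)^(1.11577) = 16.8800 g.
C = m/V = 16.8800/26.7345 = 0.631395 g/m³.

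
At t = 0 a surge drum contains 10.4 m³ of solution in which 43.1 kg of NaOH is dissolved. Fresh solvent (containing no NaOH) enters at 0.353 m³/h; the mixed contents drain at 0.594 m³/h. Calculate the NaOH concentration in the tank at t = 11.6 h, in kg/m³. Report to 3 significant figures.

Total volume: dV/dt = Q_in − Q_out = -0.24100 m³/h, so V(t) = 10.4 − 0.24100 t and V(11.6) = 7.6044 m³.
No NaOH enters, so dm/dt = −Q_out · (m/V).
dm/m = −Q_out dt/(V₀ − 0.24100 t); integrating gives ln(m/m₀) = −(Q_out/(Q_in−Q_out)) ln(V/V₀).
m = m₀ (V₀/V)^(Q_out/(Q_in−Q_out)) = 43.1 × (10.4/7.6044)^(-2.4647) = 19.923 kg.
C = m/V = 19.923/7.6044 = 2.6199 kg/m³.

2.62 kg/m³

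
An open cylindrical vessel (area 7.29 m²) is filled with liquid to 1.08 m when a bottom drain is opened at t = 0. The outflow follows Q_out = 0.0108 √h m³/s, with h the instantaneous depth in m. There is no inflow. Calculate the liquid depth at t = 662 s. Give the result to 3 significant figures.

Volume balance on the tank: A dh/dt = −0.0108 √h.
Separate and integrate: 2(√h − √h₀) = −(0.0108/A) t.
√h = √1.08 − 0.0108·662/(2·7.29) = 1.0392 − 0.49037 = 0.54886.
h = 0.54886² = 0.30125 m.

0.301 m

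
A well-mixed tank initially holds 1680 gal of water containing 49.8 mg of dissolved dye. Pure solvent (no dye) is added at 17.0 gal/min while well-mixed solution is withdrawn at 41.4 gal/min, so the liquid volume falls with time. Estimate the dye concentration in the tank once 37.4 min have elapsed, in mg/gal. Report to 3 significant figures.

Total volume: dV/dt = Q_in − Q_out = -24.400 gal/min, so V(t) = 1680 − 24.400 t and V(37.4) = 767.44 gal.
No dye enters, so dm/dt = −Q_out · (m/V).
dm/m = −Q_out dt/(V₀ − 24.400 t); integrating gives ln(m/m₀) = −(Q_out/(Q_in−Q_out)) ln(V/V₀).
m = m₀ (V₀/V)^(Q_out/(Q_in−Q_out)) = 49.8 × (1680/767.44)^(-1.6967) = 13.179 mg.
C = m/V = 13.179/767.44 = 0.017173 mg/gal.

0.0172 mg/gal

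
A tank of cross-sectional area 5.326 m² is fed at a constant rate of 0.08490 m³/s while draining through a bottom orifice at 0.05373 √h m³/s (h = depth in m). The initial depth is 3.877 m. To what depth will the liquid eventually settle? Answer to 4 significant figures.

2.497 m

Level balance: A dh/dt = 0.08490 − 0.05373 √h. Setting dh/dt = 0:
Q_in = 0.05373 √h_ss ⇒ √h_ss = 0.08490/0.05373 = 1.58012.
h_ss = 1.58012² = 2.49679 m. (Since h₀ = 3.877 m > h_ss, the level will fall toward this value.)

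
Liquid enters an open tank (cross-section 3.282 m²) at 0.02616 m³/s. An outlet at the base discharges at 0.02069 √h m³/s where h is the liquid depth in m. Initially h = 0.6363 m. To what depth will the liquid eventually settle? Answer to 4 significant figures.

1.599 m

Accumulation of liquid (constant cross-section A): A dh/dt = Q_in − 0.02069 √h. At steady state dh/dt = 0:
Q_in = 0.02069 √h_ss ⇒ √h_ss = 0.02616/0.02069 = 1.26438.
h_ss = 1.26438² = 1.59865 m. (Since h₀ = 0.6363 m < h_ss, the level will rise toward this value.)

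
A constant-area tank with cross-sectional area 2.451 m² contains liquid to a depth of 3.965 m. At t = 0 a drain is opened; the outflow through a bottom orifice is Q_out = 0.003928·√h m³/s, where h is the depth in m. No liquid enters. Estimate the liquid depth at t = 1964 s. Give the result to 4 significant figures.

A dh/dt = −Q_out = −0.003928 √h.
Separate and integrate: 2(√h − √h₀) = −(0.003928/A) t.
√h = √3.965 − 0.003928·1964/(2·2.451) = 1.99123 − 1.57376 = 0.417467.
h = 0.417467² = 0.174278 m.

0.1743 m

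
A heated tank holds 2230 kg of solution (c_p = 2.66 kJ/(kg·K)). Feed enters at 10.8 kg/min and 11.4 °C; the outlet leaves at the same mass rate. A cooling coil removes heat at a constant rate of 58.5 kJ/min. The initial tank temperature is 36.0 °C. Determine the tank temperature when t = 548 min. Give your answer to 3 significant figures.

M c_p dT/dt = ṁ c_p (T_in − T) − Q̇.
Rearrange: dT/dt = (T_ss − T)/τ with τ = M/ṁ = 206.48 min and T_ss = T_in − Q̇/(ṁ c_p) = 9.3637 °C.
This is linear first-order; T(t) = T_ss + (T₀ − T_ss) e^(−t/τ).
T(548) = 9.3637 + (26.636)·e^(−548/206.48) = 9.3637 + (26.636)·0.070370 = 11.238 °C.

11.2 °C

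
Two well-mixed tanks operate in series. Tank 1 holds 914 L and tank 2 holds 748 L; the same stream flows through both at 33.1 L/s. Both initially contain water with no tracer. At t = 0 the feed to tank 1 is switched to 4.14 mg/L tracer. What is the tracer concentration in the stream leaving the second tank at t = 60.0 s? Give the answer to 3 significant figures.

2.86 mg/L

Species balance on tank i: dCᵢ/dt = (Cᵢ₋₁ − Cᵢ)/τᵢ with τᵢ = Vᵢ/Q.
τ₁ = 914/33.1 = 27.613 s; τ₂ = 748/33.1 = 22.598 s.
Tank 1: C₁ = C_in(1 − e^(−t/τ₁)). Tank 2 (τ₁ ≠ τ₂): C₂ = C_in[1 − (τ₁ e^(−t/τ₁) − τ₂ e^(−t/τ₂))/(τ₁ − τ₂)].
At t = 60.0: e^(−t/τ₁) = 0.11385, e^(−t/τ₂) = 0.070293.
C₂ = 4.14·[1 − (27.613·0.11385 − 22.598·0.070293)/(5.0151)] = 4.14·0.68988 = 2.8561 mg/L.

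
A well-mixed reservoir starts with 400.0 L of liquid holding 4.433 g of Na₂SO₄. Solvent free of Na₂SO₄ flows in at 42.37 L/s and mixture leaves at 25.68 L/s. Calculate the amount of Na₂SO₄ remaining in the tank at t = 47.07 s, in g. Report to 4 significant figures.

0.8330 g

Let m(t) be the amount of Na₂SO₄. Volume: V(t) = V₀ + (Q_in − Q_out) t = 400.0 + 16.6900 t; V(47.07) = 1185.60 L.
Solute balance: dm/dt = 0 − Q_out C = −Q_out m/V(t).
Separate: dm/m = −Q_out dt/V(t) ⇒ ln(m/m₀) = −(Q_out/(Q_in−Q_out)) ln(V/V₀).
m = m₀ (V₀/V)^(Q_out/(Q_in−Q_out)) = 4.433 × (400.0/1185.60)^(1.53865) = 0.833000 g.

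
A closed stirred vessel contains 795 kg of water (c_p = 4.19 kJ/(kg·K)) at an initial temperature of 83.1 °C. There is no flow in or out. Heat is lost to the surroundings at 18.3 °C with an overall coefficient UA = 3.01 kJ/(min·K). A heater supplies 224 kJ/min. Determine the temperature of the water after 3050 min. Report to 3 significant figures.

92.1 °C

M c_p dT/dt = −UA(T − T_amb) + Q̇.
dT/dt = (T_ss − T)/τ with T_ss = T_amb + Q̇/UA = 18.3 + 224/3.01 = 92.719 °C, τ = M c_p/UA = 795·4.19/3.01 = 1106.7 min.
Solution: T(t) = T_ss + (T₀ − T_ss) e^(−t/τ).
T(3050) = 92.719 + (-9.6186)·0.063543 = 92.107 °C.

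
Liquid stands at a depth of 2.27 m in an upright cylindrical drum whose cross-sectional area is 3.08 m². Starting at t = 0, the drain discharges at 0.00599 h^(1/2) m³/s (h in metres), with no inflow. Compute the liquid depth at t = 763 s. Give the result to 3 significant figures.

0.585 m

With no inflow, A dh/dt = −0.00599 √h.
∫ h^(−1/2) dh = −(0.00599/A) ∫ dt, giving 2√h = 2√h₀ − (0.00599/A) t.
√h = √2.27 − 0.00599·763/(2·3.08) = 1.5067 − 0.74194 = 0.76471.
h = 0.76471² = 0.58478 m.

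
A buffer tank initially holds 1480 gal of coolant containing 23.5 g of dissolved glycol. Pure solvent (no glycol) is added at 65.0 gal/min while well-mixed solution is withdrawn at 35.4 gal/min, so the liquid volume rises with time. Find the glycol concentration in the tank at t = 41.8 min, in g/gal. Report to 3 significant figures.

Let m(t) be the amount of glycol. Volume: V(t) = V₀ + (Q_in − Q_out) t = 1480 + 29.600 t; V(41.8) = 2717.3 gal.
Species balance (pure solvent in): dm/dt = −Q_out · m/V(t).
Separate: dm/m = −Q_out dt/V(t) ⇒ ln(m/m₀) = −(Q_out/(Q_in−Q_out)) ln(V/V₀).
m = m₀ (V₀/V)^(Q_out/(Q_in−Q_out)) = 23.5 × (1480/2717.3)^(1.1959) = 11.363 g.
C = m/V = 11.363/2717.3 = 0.0041817 g/gal.

0.00418 g/gal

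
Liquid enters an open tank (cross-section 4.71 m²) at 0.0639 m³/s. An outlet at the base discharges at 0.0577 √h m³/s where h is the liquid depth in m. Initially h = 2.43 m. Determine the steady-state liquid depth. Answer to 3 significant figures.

A dh/dt = Q_in − 0.0577 √h. Steady state requires inflow = outflow:
Q_in = 0.0577 √h_ss ⇒ √h_ss = 0.0639/0.0577 = 1.1075.
h_ss = 1.1075² = 1.2265 m. (Since h₀ = 2.43 m > h_ss, the level will fall toward this value.)

1.23 m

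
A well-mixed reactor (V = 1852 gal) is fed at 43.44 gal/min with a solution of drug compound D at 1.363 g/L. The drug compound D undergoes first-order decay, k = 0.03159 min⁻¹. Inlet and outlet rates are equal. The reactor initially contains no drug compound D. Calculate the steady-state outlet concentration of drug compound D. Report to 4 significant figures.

0.5808 g/L

Species balance: V dC/dt = Q C_in − Q C − k V C.
Steady state (dC/dt = 0): C_ss = Q C_in/(Q + kV) = C_in/(1 + kV/Q).
C_ss = 43.44·1.363/(43.44 + 0.03159·1852) = 59.2087/101.945 = 0.580793 g/L.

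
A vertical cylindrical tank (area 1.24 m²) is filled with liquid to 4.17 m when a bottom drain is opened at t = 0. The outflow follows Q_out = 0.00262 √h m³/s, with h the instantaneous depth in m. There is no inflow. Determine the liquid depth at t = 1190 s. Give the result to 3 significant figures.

0.616 m

Mass balance (ρ constant): A dh/dt = −0.00262 √h.
Separate and integrate: 2(√h − √h₀) = −(0.00262/A) t.
√h = √4.17 − 0.00262·1190/(2·1.24) = 2.0421 − 1.2572 = 0.78488.
h = 0.78488² = 0.61604 m.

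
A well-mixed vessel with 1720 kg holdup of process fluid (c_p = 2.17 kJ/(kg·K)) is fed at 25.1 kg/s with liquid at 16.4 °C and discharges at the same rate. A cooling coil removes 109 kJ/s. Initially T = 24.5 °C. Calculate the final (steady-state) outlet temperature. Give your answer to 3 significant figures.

14.4 °C

M c_p dT/dt = ṁ c_p (T_in − T) − Q̇.
At steady state dT/dt = 0 ⇒ T_ss = T_in − Q̇/(ṁ c_p) = 16.4 − 109/(25.1·2.17) = 14.399 °C.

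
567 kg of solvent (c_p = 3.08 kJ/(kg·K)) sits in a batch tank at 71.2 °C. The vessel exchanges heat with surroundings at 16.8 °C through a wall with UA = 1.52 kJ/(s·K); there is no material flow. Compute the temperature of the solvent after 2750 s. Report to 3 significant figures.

21.8 °C

Lumped-capacitance energy balance: M c_p dT/dt = UA(T_amb − T).
dT/dt = (T_ss − T)/τ with T_ss = T_amb = 16.800 °C, τ = M c_p/UA = 567·3.08/1.52 = 1148.9 s.
T approaches T_ss exponentially: T(t) = T_ss + (T₀ − T_ss) e^(−t/τ).
T(2750) = 16.800 + (54.400)·0.091305 = 21.767 °C.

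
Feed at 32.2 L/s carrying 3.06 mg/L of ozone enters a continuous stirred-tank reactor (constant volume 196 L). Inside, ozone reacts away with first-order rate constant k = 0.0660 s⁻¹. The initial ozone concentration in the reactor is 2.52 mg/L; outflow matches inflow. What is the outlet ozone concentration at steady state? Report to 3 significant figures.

2.18 mg/L

V dC/dt = Q(C_in − C) − k V C.
Steady state (dC/dt = 0): C_ss = Q C_in/(Q + kV) = C_in/(1 + kV/Q).
C_ss = 32.2·3.06/(32.2 + 0.0660·196) = 98.532/45.136 = 2.1830 mg/L.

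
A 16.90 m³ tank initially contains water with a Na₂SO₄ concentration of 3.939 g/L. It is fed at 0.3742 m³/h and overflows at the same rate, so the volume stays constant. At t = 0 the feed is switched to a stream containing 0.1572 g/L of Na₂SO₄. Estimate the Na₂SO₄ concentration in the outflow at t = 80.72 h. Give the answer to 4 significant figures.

0.7903 g/L

Transient balance on the dissolved component: V dC/dt = Q(C_in − C).
Time constant τ = V/Q = 16.90/0.3742 = 45.1630 h.
Integrating: C(t) = C_in + (C₀ − C_in) e^(−t/τ).
C(80.72) = 0.1572 + (3.939 − 0.1572)·e^(−80.72/45.1630) = 0.1572 + (3.78180)·0.167411 = 0.790315 g/L.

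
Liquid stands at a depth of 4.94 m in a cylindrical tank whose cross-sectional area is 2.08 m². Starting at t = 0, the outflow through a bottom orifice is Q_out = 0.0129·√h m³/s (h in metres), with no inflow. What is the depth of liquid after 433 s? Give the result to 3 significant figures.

0.774 m

With no inflow, A dh/dt = −0.0129 √h.
This is separable: 2 d(√h)/dt = −0.0129/A, so √h = √h₀ − (0.0129/(2A)) t.
√h = √4.94 − 0.0129·433/(2·2.08) = 2.2226 − 1.3427 = 0.87989.
h = 0.87989² = 0.77421 m.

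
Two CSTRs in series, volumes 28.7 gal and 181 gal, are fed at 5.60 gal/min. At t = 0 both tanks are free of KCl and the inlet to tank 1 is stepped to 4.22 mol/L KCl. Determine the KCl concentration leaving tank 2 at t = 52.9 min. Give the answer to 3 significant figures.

Each tank obeys Vᵢ dCᵢ/dt = Q(Cᵢ₋₁ − Cᵢ), so τᵢ = Vᵢ/Q.
τ₁ = 28.7/5.60 = 5.1250 min; τ₂ = 181/5.60 = 32.321 min.
Solving the cascade with C₁(0)=C₂(0)=0 gives C₂(t) = C_in[1 − (τ₁ e^(−t/τ₁) − τ₂ e^(−t/τ₂))/(τ₁ − τ₂)].
At t = 52.9: e^(−t/τ₁) = 3.2903e-05, e^(−t/τ₂) = 0.19462.
C₂ = 4.22·[1 − (5.1250·3.2903e-05 − 32.321·0.19462)/(-27.196)] = 4.22·0.76871 = 3.2439 mol/L.

3.24 mol/L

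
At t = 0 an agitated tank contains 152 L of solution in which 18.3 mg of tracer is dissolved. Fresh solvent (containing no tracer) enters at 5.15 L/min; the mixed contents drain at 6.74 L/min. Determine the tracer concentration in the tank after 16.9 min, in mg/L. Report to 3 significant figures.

0.0641 mg/L

Let m(t) be the amount of tracer. Volume: V(t) = V₀ + (Q_in − Q_out) t = 152 − 1.5900 t; V(16.9) = 125.13 L.
Species balance (pure solvent in): dm/dt = −Q_out · m/V(t).
dm/m = −Q_out dt/(V₀ − 1.5900 t); integrating gives ln(m/m₀) = −(Q_out/(Q_in−Q_out)) ln(V/V₀).
m = m₀ (V₀/V)^(Q_out/(Q_in−Q_out)) = 18.3 × (152/125.13)^(-4.2390) = 8.0226 mg.
C = m/V = 8.0226/125.13 = 0.064115 mg/L.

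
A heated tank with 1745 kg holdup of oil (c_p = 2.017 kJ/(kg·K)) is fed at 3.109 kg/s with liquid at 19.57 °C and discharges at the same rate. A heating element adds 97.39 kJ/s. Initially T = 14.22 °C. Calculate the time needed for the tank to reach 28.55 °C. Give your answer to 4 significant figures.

650.7 s

M c_p dT/dt = ṁ c_p (T_in − T) + Q̇.
τ = M/ṁ = 561.274 s; T_ss = T_in + Q̇/(ṁ c_p) = 35.1006 °C.
T(t) = T_ss + (T₀ − T_ss) e^(−t/τ). Set T = 28.55:
e^(−t/τ) = (28.55 − 35.1006)/(14.22 − 35.1006) = 0.313716
t = −561.274 · ln(0.313716) = 650.665 s.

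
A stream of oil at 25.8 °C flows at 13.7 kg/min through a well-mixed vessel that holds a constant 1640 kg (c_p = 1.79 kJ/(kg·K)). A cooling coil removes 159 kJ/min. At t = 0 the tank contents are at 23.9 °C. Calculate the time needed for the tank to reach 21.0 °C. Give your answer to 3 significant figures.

120 min

Unsteady energy balance on the tank contents: M c_p dT/dt = ṁ c_p (T_in − T) − 159.
τ = M/ṁ = 119.71 min; T_ss = T_in − Q̇/(ṁ c_p) = 19.316 °C.
T(t) = T_ss + (T₀ − T_ss) e^(−t/τ). Set T = 21.0:
e^(−t/τ) = (21.0 − 19.316)/(23.9 − 19.316) = 0.36732
t = −119.71 · ln(0.36732) = 119.89 min.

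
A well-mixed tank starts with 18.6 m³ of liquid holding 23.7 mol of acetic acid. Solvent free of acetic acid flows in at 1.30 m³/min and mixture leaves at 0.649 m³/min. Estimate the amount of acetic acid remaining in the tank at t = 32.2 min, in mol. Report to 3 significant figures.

Let m(t) be the amount of acetic acid. Volume: V(t) = V₀ + (Q_in − Q_out) t = 18.6 + 0.65100 t; V(32.2) = 39.562 m³.
Species balance (pure solvent in): dm/dt = −Q_out · m/V(t).
Separate: dm/m = −Q_out dt/V(t) ⇒ ln(m/m₀) = −(Q_out/(Q_in−Q_out)) ln(V/V₀).
m = m₀ (V₀/V)^(Q_out/(Q_in−Q_out)) = 23.7 × (18.6/39.562)^(0.99693) = 11.168 mol.

11.2 mol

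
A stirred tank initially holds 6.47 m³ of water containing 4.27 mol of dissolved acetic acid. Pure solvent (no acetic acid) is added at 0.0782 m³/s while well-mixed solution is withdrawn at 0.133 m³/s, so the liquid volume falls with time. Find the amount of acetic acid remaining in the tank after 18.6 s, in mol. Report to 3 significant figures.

2.82 mol

Total volume: dV/dt = Q_in − Q_out = -0.054800 m³/s, so V(t) = 6.47 − 0.054800 t and V(18.6) = 5.4507 m³.
No acetic acid enters, so dm/dt = −Q_out · (m/V).
Separate: dm/m = −Q_out dt/V(t) ⇒ ln(m/m₀) = −(Q_out/(Q_in−Q_out)) ln(V/V₀).
m = m₀ (V₀/V)^(Q_out/(Q_in−Q_out)) = 4.27 × (6.47/5.4507)^(-2.4270) = 2.8167 mol.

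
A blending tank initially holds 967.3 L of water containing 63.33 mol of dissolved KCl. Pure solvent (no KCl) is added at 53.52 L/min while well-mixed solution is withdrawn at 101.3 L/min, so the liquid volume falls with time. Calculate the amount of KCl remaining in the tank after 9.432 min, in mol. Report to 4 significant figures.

Total volume: dV/dt = Q_in − Q_out = -47.7800 L/min, so V(t) = 967.3 − 47.7800 t and V(9.432) = 516.639 L.
Species balance (pure solvent in): dm/dt = −Q_out · m/V(t).
Separate: dm/m = −Q_out dt/V(t) ⇒ ln(m/m₀) = −(Q_out/(Q_in−Q_out)) ln(V/V₀).
m = m₀ (V₀/V)^(Q_out/(Q_in−Q_out)) = 63.33 × (967.3/516.639)^(-2.12013) = 16.7548 mol.

16.75 mol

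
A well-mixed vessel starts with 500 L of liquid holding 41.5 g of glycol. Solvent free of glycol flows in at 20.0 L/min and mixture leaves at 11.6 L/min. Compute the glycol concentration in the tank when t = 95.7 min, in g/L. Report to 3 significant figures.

0.00847 g/L

Total volume: dV/dt = Q_in − Q_out = 8.4000 L/min, so V(t) = 500 + 8.4000 t and V(95.7) = 1303.9 L.
Solute balance: dm/dt = 0 − Q_out C = −Q_out m/V(t).
dm/m = −Q_out dt/(V₀ + 8.4000 t); integrating gives ln(m/m₀) = −(Q_out/(Q_in−Q_out)) ln(V/V₀).
m = m₀ (V₀/V)^(Q_out/(Q_in−Q_out)) = 41.5 × (500/1303.9)^(1.3810) = 11.046 g.
C = m/V = 11.046/1303.9 = 0.0084716 g/L.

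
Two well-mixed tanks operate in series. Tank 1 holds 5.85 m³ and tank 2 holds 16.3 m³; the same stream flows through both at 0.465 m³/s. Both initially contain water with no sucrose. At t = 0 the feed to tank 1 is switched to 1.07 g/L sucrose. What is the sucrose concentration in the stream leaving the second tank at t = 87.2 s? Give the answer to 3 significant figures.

0.932 g/L

Time constants: τᵢ = Vᵢ/Q for each well-mixed tank.
τ₁ = 5.85/0.465 = 12.581 s; τ₂ = 16.3/0.465 = 35.054 s.
Solving the cascade with C₁(0)=C₂(0)=0 gives C₂(t) = C_in[1 − (τ₁ e^(−t/τ₁) − τ₂ e^(−t/τ₂))/(τ₁ − τ₂)].
At t = 87.2: e^(−t/τ₁) = 0.00097675, e^(−t/τ₂) = 0.083109.
C₂ = 1.07·[1 − (12.581·0.00097675 − 35.054·0.083109)/(-22.473)] = 1.07·0.87091 = 0.93188 g/L.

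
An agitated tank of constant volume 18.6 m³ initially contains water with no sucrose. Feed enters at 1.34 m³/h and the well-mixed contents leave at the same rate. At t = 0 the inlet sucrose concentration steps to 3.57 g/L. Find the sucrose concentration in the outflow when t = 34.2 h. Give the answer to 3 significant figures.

3.27 g/L

Transient balance on the dissolved component: V dC/dt = Q(C_in − C).
Rewrite as dC/dt + C/τ = C_in/τ, τ = V/Q = 13.881 h.
This is linear first-order; C(t) = C_in + (C₀ − C_in) e^(−t/τ).
C(34.2) = 3.57 + (0 − 3.57)·e^(−34.2/13.881) = 3.57 + (-3.5700)·0.085105 = 3.2662 g/L.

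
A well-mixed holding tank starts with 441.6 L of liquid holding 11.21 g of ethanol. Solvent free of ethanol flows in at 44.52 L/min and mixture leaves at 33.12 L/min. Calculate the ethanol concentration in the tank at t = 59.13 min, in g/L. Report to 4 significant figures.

Let m(t) be the amount of ethanol. Volume: V(t) = V₀ + (Q_in − Q_out) t = 441.6 + 11.4000 t; V(59.13) = 1115.68 L.
No ethanol enters, so dm/dt = −Q_out · (m/V).
dm/m = −Q_out dt/(V₀ + 11.4000 t); integrating gives ln(m/m₀) = −(Q_out/(Q_in−Q_out)) ln(V/V₀).
m = m₀ (V₀/V)^(Q_out/(Q_in−Q_out)) = 11.21 × (441.6/1115.68)^(2.90526) = 0.758934 g.
C = m/V = 0.758934/1115.68 = 0.000680242 g/L.

0.0006802 g/L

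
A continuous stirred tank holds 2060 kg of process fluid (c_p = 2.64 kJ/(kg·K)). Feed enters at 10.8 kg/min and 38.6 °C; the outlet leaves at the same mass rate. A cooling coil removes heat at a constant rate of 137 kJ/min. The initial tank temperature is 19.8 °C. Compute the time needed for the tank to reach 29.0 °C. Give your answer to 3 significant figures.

204 min

M c_p dT/dt = ṁ c_p (T_in − T) − Q̇.
τ = M/ṁ = 190.74 min; T_ss = T_in − Q̇/(ṁ c_p) = 33.795 °C.
T(t) = T_ss + (T₀ − T_ss) e^(−t/τ). Set T = 29.0:
e^(−t/τ) = (29.0 − 33.795)/(19.8 − 33.795) = 0.34262
t = −190.74 · ln(0.34262) = 204.31 min.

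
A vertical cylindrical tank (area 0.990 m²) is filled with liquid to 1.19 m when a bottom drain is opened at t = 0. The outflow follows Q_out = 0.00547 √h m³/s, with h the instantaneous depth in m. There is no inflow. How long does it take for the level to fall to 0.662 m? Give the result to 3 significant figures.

100 s

With no inflow, A dh/dt = −0.00547 √h.
This is separable: 2 d(√h)/dt = −0.00547/A, so √h = √h₀ − (0.00547/(2A)) t.
t = 2A(√h₀ − √h)/0.00547 = 2·0.990·(√1.19 − √0.662)/0.00547
  = 1.9800 × (1.0909 − 0.81363) / 0.00547 = 100.35 s.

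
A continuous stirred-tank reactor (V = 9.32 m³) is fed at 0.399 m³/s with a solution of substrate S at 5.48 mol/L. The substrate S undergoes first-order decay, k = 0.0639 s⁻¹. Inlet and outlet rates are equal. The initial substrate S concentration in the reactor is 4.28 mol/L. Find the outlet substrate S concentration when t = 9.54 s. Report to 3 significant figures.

2.95 mol/L

V dC/dt = Q(C_in − C) − k V C.
This is linear with rate a = Q/V + k = 0.10671 s⁻¹.
C_ss = Q C_in/(Q + kV) = 2.1985 mol/L; C(t) = C_ss + (C₀ − C_ss) e^(−a t).
C(9.54) = 2.1985 + (2.0815)·e^(−0.10671·9.54) = 2.1985 + (2.0815)·0.36131 = 2.9506 mol/L.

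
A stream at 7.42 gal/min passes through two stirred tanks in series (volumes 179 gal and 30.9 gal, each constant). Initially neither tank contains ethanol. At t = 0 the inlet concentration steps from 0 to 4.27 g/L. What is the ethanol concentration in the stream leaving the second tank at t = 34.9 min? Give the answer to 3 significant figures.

3.06 g/L

Each tank obeys Vᵢ dCᵢ/dt = Q(Cᵢ₋₁ − Cᵢ), so τᵢ = Vᵢ/Q.
τ₁ = 179/7.42 = 24.124 min; τ₂ = 30.9/7.42 = 4.1644 min.
Tank 1: C₁ = C_in(1 − e^(−t/τ₁)). Tank 2 (τ₁ ≠ τ₂): C₂ = C_in[1 − (τ₁ e^(−t/τ₁) − τ₂ e^(−t/τ₂))/(τ₁ − τ₂)].
At t = 34.9: e^(−t/τ₁) = 0.23535, e^(−t/τ₂) = 0.00022929.
C₂ = 4.27·[1 − (24.124·0.23535 − 4.1644·0.00022929)/(19.960)] = 4.27·0.71560 = 3.0556 g/L.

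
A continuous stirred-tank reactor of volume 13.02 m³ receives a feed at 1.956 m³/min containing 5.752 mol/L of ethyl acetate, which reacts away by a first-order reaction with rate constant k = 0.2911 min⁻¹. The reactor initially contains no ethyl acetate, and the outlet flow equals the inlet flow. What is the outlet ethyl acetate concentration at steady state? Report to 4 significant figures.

Species balance: V dC/dt = Q C_in − Q C − k V C.
Steady state (dC/dt = 0): C_ss = Q C_in/(Q + kV) = C_in/(1 + kV/Q).
C_ss = 1.956·5.752/(1.956 + 0.2911·13.02) = 11.2509/5.74612 = 1.95800 mol/L.

1.958 mol/L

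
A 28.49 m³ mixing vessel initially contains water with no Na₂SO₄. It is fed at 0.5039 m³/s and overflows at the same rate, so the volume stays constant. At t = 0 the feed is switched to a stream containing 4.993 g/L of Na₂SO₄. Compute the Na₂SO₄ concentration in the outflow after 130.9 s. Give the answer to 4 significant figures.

Accumulation = in − out for the solute gives V dC/dt = Q(C_in − C).
Time constant τ = V/Q = 28.49/0.5039 = 56.5390 s.
Solution: C(t) = C_in + (C₀ − C_in) e^(−t/τ).
C(130.9) = 4.993 + (0 − 4.993)·e^(−130.9/56.5390) = 4.993 + (-4.99300)·0.0987448 = 4.49997 g/L.

4.500 g/L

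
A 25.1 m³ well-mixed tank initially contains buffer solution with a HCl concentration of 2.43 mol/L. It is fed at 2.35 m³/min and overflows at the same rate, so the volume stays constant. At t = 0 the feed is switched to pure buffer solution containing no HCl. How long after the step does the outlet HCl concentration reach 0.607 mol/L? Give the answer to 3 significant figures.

Unsteady species balance (constant V, well mixed): V dC/dt = Q(C_in − C), so τ = V/Q = 10.681 min.
C(t) = C_in + (C₀ − C_in) e^(−t/τ). Set C = 0.607 and solve for t:
e^(−t/τ) = (C − C_in)/(C₀ − C_in) = (0.607 − 0)/(2.43 − 0) = 0.24979
t = −τ ln(…) = 10.681 × 1.3871 = 14.816 min.

14.8 min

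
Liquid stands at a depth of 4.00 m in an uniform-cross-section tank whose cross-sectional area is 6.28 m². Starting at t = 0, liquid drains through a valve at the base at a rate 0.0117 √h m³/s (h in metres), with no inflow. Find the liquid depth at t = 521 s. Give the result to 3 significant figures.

A dh/dt = −Q_out = −0.0117 √h.
Separate and integrate: 2(√h − √h₀) = −(0.0117/A) t.
√h = √4.00 − 0.0117·521/(2·6.28) = 2.0000 − 0.48533 = 1.5147.
h = 1.5147² = 2.2942 m.

2.29 m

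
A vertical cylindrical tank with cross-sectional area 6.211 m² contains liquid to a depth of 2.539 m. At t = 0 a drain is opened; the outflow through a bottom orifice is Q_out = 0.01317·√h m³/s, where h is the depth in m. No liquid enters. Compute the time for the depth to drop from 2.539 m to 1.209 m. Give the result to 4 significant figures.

465.8 s

A dh/dt = −Q_out = −0.01317 √h.
This is separable: 2 d(√h)/dt = −0.01317/A, so √h = √h₀ − (0.01317/(2A)) t.
t = 2A(√h₀ − √h)/0.01317 = 2·6.211·(√2.539 − √1.209)/0.01317
  = 12.4220 × (1.59342 − 1.09955) / 0.01317 = 465.828 s.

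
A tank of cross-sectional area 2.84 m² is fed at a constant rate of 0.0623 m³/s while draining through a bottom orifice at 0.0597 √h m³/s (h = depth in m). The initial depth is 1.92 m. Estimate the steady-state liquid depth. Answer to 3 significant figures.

A dh/dt = Q_in − 0.0597 √h. Steady state requires inflow = outflow:
Q_in = 0.0597 √h_ss ⇒ √h_ss = 0.0623/0.0597 = 1.0436.
h_ss = 1.0436² = 1.0890 m. (Since h₀ = 1.92 m > h_ss, the level will fall toward this value.)

1.09 m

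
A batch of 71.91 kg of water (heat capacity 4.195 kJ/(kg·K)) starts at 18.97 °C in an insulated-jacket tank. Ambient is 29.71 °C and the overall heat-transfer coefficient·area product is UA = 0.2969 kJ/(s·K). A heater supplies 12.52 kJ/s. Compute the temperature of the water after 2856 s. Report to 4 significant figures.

Lumped-capacitance energy balance: M c_p dT/dt = UA(T_amb − T) + Q̇.
dT/dt = (T_ss − T)/τ with T_ss = T_amb + Q̇/UA = 29.71 + 12.52/0.2969 = 71.8791 °C, τ = M c_p/UA = 71.91·4.195/0.2969 = 1016.04 s.
This is linear first-order; T(t) = T_ss + (T₀ − T_ss) e^(−t/τ).
T(2856) = 71.8791 + (-52.9091)·0.0601502 = 68.6966 °C.

68.70 °C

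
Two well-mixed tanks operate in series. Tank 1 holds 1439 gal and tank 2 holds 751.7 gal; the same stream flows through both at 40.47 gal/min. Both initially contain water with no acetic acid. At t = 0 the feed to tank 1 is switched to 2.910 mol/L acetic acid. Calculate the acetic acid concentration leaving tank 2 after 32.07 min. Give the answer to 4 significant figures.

Species balance on tank i: dCᵢ/dt = (Cᵢ₋₁ − Cᵢ)/τᵢ with τᵢ = Vᵢ/Q.
τ₁ = 1439/40.47 = 35.5572 min; τ₂ = 751.7/40.47 = 18.5743 min.
Tank 1: C₁ = C_in(1 − e^(−t/τ₁)). Tank 2 (τ₁ ≠ τ₂): C₂ = C_in[1 − (τ₁ e^(−t/τ₁) − τ₂ e^(−t/τ₂))/(τ₁ − τ₂)].
At t = 32.07: e^(−t/τ₁) = 0.405787, e^(−t/τ₂) = 0.177891.
C₂ = 2.910·[1 − (35.5572·0.405787 − 18.5743·0.177891)/(16.9830)] = 2.910·0.344963 = 1.00384 mol/L.

1.004 mol/L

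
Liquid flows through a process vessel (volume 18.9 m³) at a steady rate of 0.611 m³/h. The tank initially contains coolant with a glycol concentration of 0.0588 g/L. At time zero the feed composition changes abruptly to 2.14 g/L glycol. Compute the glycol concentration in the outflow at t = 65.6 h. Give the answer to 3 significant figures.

Mass balance on the solute (V constant): V dC/dt = Q(C_in − C).
Rewrite as dC/dt + C/τ = C_in/τ, τ = V/Q = 30.933 h.
C approaches C_in exponentially: C(t) = C_in + (C₀ − C_in) e^(−t/τ).
C(65.6) = 2.14 + (0.0588 − 2.14)·e^(−65.6/30.933) = 2.14 + (-2.0812)·0.11995 = 1.8904 g/L.

1.89 g/L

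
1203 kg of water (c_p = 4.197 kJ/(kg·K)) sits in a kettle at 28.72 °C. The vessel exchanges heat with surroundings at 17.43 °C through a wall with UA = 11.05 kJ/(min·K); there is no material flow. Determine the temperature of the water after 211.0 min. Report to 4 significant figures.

Lumped-capacitance energy balance: M c_p dT/dt = UA(T_amb − T).
dT/dt = (T_ss − T)/τ with T_ss = T_amb = 17.4300 °C, τ = M c_p/UA = 1203·4.197/11.05 = 456.922 min.
This is linear first-order; T(t) = T_ss + (T₀ − T_ss) e^(−t/τ).
T(211.0) = 17.4300 + (11.2900)·0.630158 = 24.5445 °C.

24.54 °C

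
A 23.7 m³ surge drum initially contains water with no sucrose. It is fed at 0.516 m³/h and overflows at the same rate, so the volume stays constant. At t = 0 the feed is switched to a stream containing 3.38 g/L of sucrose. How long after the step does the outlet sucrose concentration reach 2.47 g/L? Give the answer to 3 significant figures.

60.3 h

Species balance: V dC/dt = Q(C_in − C) ⇒ τ = V/Q = 45.930 h.
C(t) = C_in + (C₀ − C_in) e^(−t/τ). Set C = 2.47 and solve for t:
e^(−t/τ) = (C − C_in)/(C₀ − C_in) = (2.47 − 3.38)/(0 − 3.38) = 0.26923
t = −τ ln(…) = 45.930 × 1.3122 = 60.269 h.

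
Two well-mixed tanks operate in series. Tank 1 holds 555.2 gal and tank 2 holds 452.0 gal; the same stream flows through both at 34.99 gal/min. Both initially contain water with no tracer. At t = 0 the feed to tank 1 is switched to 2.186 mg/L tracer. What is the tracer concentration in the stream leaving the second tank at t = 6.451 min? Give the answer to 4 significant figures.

0.1651 mg/L

Each tank obeys Vᵢ dCᵢ/dt = Q(Cᵢ₋₁ − Cᵢ), so τᵢ = Vᵢ/Q.
τ₁ = 555.2/34.99 = 15.8674 min; τ₂ = 452.0/34.99 = 12.9180 min.
Tank 1: C₁ = C_in(1 − e^(−t/τ₁)). Tank 2 (τ₁ ≠ τ₂): C₂ = C_in[1 − (τ₁ e^(−t/τ₁) − τ₂ e^(−t/τ₂))/(τ₁ − τ₂)].
At t = 6.451: e^(−t/τ₁) = 0.665939, e^(−t/τ₂) = 0.606906.
C₂ = 2.186·[1 − (15.8674·0.665939 − 12.9180·0.606906)/(2.94941)] = 2.186·0.0755045 = 0.165053 mg/L.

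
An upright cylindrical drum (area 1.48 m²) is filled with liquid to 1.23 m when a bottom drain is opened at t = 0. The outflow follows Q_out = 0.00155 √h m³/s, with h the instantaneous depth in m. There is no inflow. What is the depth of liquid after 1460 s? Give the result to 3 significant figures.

0.119 m

A dh/dt = −Q_out = −0.00155 √h.
∫ h^(−1/2) dh = −(0.00155/A) ∫ dt, giving 2√h = 2√h₀ − (0.00155/A) t.
√h = √1.23 − 0.00155·1460/(2·1.48) = 1.1091 − 0.76453 = 0.34453.
h = 0.34453² = 0.11870 m.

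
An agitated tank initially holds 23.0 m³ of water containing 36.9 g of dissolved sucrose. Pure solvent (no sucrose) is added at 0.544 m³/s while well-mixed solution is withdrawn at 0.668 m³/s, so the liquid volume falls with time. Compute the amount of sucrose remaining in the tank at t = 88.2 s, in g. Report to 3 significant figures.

1.14 g

Let m(t) be the amount of sucrose. Volume: V(t) = V₀ + (Q_in − Q_out) t = 23.0 − 0.12400 t; V(88.2) = 12.063 m³.
Species balance (pure solvent in): dm/dt = −Q_out · m/V(t).
Separate: dm/m = −Q_out dt/V(t) ⇒ ln(m/m₀) = −(Q_out/(Q_in−Q_out)) ln(V/V₀).
m = m₀ (V₀/V)^(Q_out/(Q_in−Q_out)) = 36.9 × (23.0/12.063)^(-5.3871) = 1.1408 g.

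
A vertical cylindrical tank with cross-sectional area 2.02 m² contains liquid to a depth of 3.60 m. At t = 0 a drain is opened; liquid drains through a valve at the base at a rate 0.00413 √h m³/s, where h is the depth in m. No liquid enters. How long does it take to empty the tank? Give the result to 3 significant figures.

1860 s

A dh/dt = −Q_out = −0.00413 √h.
∫ h^(−1/2) dh = −(0.00413/A) ∫ dt, giving 2√h = 2√h₀ − (0.00413/A) t.
Tank is empty when √h = 0: t_empty = 2A√h₀/0.00413.
t_empty = 2·2.02·√3.60/0.00413 = 4.0400·1.8974/0.00413 = 1856.0 s.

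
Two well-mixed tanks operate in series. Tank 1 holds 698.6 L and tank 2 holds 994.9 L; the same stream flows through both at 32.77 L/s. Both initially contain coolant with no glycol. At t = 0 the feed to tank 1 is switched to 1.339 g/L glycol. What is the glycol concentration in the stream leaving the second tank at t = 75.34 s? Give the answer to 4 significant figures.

Time constants: τᵢ = Vᵢ/Q for each well-mixed tank.
τ₁ = 698.6/32.77 = 21.3183 s; τ₂ = 994.9/32.77 = 30.3601 s.
Solving the cascade with C₁(0)=C₂(0)=0 gives C₂(t) = C_in[1 − (τ₁ e^(−t/τ₁) − τ₂ e^(−t/τ₂))/(τ₁ − τ₂)].
At t = 75.34: e^(−t/τ₁) = 0.0291863, e^(−t/τ₂) = 0.0836137.
C₂ = 1.339·[1 − (21.3183·0.0291863 − 30.3601·0.0836137)/(-9.04181)] = 1.339·0.788060 = 1.05521 g/L.

1.055 g/L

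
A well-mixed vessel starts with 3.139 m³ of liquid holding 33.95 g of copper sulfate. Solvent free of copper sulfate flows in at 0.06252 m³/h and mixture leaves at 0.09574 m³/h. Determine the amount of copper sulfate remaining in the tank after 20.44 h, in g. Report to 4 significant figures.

Let m(t) be the amount of copper sulfate. Volume: V(t) = V₀ + (Q_in − Q_out) t = 3.139 − 0.0332200 t; V(20.44) = 2.45998 m³.
No copper sulfate enters, so dm/dt = −Q_out · (m/V).
dm/m = −Q_out dt/(V₀ − 0.0332200 t); integrating gives ln(m/m₀) = −(Q_out/(Q_in−Q_out)) ln(V/V₀).
m = m₀ (V₀/V)^(Q_out/(Q_in−Q_out)) = 33.95 × (3.139/2.45998)^(-2.88200) = 16.8172 g.

16.82 g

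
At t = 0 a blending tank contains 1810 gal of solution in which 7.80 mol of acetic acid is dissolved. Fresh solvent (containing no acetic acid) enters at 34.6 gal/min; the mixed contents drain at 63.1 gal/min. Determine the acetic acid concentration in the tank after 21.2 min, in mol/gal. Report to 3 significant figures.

0.00263 mol/gal

Total volume: dV/dt = Q_in − Q_out = -28.500 gal/min, so V(t) = 1810 − 28.500 t and V(21.2) = 1205.8 gal.
Species balance (pure solvent in): dm/dt = −Q_out · m/V(t).
dm/m = −Q_out dt/(V₀ − 28.500 t); integrating gives ln(m/m₀) = −(Q_out/(Q_in−Q_out)) ln(V/V₀).
m = m₀ (V₀/V)^(Q_out/(Q_in−Q_out)) = 7.80 × (1810/1205.8)^(-2.2140) = 3.1734 mol.
C = m/V = 3.1734/1205.8 = 0.0026318 mol/gal.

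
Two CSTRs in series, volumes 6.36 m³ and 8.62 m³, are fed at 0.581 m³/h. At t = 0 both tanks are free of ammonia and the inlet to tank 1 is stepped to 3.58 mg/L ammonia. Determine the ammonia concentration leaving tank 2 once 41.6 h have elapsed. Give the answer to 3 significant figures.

2.98 mg/L

Species balance on tank i: dCᵢ/dt = (Cᵢ₋₁ − Cᵢ)/τᵢ with τᵢ = Vᵢ/Q.
τ₁ = 6.36/0.581 = 10.947 h; τ₂ = 8.62/0.581 = 14.836 h.
Solving the cascade with C₁(0)=C₂(0)=0 gives C₂(t) = C_in[1 − (τ₁ e^(−t/τ₁) − τ₂ e^(−t/τ₂))/(τ₁ − τ₂)].
At t = 41.6: e^(−t/τ₁) = 0.022365, e^(−t/τ₂) = 0.060573.
C₂ = 3.58·[1 − (10.947·0.022365 − 14.836·0.060573)/(-3.8898)] = 3.58·0.83190 = 2.9782 mg/L.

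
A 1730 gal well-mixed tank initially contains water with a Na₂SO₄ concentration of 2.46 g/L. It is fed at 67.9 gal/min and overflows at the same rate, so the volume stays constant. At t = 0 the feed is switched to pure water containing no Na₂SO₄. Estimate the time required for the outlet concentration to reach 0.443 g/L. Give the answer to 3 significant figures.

Unsteady species balance (constant V, well mixed): V dC/dt = Q(C_in − C), so τ = V/Q = 25.479 min.
C(t) = C_in + (C₀ − C_in) e^(−t/τ). Set C = 0.443 and solve for t:
e^(−t/τ) = (C − C_in)/(C₀ − C_in) = (0.443 − 0)/(2.46 − 0) = 0.18008
t = −τ ln(…) = 25.479 × 1.7143 = 43.679 min.

43.7 min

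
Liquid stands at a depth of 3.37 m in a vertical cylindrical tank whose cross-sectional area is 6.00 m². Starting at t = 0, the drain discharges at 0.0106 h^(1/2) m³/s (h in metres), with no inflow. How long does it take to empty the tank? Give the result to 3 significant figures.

With no inflow, A dh/dt = −0.0106 √h.
Separate and integrate: 2(√h − √h₀) = −(0.0106/A) t.
Tank is empty when √h = 0: t_empty = 2A√h₀/0.0106.
t_empty = 2·6.00·√3.37/0.0106 = 12.000·1.8358/0.0106 = 2078.2 s.

2080 s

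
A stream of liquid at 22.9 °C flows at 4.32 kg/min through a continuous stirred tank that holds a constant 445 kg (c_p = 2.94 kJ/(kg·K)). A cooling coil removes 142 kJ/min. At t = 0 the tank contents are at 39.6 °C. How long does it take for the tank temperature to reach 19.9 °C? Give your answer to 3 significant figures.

Energy balance: M c_p dT/dt = ṁ c_p (T_in − T) − 142.
τ = M/ṁ = 103.01 min; T_ss = T_in − Q̇/(ṁ c_p) = 11.720 °C.
T(t) = T_ss + (T₀ − T_ss) e^(−t/τ). Set T = 19.9:
e^(−t/τ) = (19.9 − 11.720)/(39.6 − 11.720) = 0.29341
t = −103.01 · ln(0.29341) = 126.31 min.

126 min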